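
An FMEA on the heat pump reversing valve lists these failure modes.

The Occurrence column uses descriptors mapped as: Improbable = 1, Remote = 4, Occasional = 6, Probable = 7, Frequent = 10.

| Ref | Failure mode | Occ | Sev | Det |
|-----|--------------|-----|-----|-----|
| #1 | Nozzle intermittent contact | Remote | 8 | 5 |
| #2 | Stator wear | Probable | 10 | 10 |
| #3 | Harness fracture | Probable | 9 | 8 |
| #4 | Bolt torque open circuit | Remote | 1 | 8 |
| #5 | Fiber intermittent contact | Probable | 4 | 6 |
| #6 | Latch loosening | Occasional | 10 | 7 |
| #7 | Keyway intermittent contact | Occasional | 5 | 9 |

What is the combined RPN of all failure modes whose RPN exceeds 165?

2062

RPN = Severity × Occurrence × Detection:
  #1: 8 × 4 × 5 = 160
  #2: 10 × 7 × 10 = 700
  #3: 9 × 7 × 8 = 504
  #4: 1 × 4 × 8 = 32
  #5: 4 × 7 × 6 = 168
  #6: 10 × 6 × 7 = 420
  #7: 5 × 6 × 9 = 270
RPN > 165: #2 (700), #3 (504), #5 (168), #6 (420), #7 (270).
Sum: 700 + 504 + 168 + 420 + 270 = 2062.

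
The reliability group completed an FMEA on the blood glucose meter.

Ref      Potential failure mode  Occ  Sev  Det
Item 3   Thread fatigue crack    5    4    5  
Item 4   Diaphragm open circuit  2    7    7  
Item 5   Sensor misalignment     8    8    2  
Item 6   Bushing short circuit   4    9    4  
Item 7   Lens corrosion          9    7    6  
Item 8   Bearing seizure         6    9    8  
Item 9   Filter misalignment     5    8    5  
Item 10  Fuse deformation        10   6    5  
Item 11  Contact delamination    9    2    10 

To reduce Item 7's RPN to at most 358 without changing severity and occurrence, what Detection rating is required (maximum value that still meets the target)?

5

Item 7: S=7, O=9, D=6 → current RPN = 378.
Fixed product = 63. Need 63 × D ≤ 358, so D ≤ 358/63 = 5.68.
Maximum integer Detection rating = 5 (gives RPN 315; D=6 would give 378 > 358).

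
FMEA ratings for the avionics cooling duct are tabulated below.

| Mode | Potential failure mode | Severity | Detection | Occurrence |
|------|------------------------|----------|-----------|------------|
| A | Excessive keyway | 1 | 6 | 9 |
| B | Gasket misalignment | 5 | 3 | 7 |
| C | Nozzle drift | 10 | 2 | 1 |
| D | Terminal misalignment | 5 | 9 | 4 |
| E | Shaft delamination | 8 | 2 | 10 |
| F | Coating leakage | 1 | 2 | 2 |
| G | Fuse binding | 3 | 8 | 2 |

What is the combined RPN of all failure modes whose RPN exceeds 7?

RPN = Severity × Occurrence × Detection:
  A: 1 × 9 × 6 = 54
  B: 5 × 7 × 3 = 105
  C: 10 × 1 × 2 = 20
  D: 5 × 4 × 9 = 180
  E: 8 × 10 × 2 = 160
  F: 1 × 2 × 2 = 4
  G: 3 × 2 × 8 = 48
RPN > 7: A (54), B (105), C (20), D (180), E (160), G (48).
Sum: 54 + 105 + 20 + 180 + 160 + 48 = 567.

567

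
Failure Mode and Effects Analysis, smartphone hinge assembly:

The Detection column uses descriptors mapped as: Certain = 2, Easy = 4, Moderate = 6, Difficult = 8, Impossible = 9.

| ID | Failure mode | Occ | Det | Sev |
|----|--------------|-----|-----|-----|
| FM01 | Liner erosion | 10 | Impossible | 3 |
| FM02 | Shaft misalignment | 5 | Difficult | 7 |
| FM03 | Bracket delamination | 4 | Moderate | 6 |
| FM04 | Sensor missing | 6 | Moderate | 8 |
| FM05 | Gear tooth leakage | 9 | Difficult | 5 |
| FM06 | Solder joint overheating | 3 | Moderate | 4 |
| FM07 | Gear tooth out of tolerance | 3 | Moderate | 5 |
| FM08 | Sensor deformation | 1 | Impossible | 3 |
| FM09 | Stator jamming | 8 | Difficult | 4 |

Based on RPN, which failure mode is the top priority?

RPN = Severity × Occurrence × Detection:
  FM01: 3 × 10 × 9 = 270
  FM02: 7 × 5 × 8 = 280
  FM03: 6 × 4 × 6 = 144
  FM04: 8 × 6 × 6 = 288
  FM05: 5 × 9 × 8 = 360
  FM06: 4 × 3 × 6 = 72
  FM07: 5 × 3 × 6 = 90
  FM08: 3 × 1 × 9 = 27
  FM09: 4 × 8 × 8 = 256
Highest RPN is 360 → FM05.

FM05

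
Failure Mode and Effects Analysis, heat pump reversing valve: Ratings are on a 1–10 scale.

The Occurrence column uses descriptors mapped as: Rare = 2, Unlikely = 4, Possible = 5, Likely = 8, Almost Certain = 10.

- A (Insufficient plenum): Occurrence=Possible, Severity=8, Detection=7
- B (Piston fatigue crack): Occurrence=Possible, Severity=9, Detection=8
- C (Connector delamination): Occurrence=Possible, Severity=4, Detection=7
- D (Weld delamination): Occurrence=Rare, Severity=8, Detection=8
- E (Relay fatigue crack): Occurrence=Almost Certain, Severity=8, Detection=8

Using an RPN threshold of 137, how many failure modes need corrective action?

4

RPN = Severity × Occurrence × Detection:
  A: 8 × 5 × 7 = 280
  B: 9 × 5 × 8 = 360
  C: 4 × 5 × 7 = 140
  D: 8 × 2 × 8 = 128
  E: 8 × 10 × 8 = 640
Modes with RPN ≥ 137: A (280), B (360), C (140), E (640) → 4.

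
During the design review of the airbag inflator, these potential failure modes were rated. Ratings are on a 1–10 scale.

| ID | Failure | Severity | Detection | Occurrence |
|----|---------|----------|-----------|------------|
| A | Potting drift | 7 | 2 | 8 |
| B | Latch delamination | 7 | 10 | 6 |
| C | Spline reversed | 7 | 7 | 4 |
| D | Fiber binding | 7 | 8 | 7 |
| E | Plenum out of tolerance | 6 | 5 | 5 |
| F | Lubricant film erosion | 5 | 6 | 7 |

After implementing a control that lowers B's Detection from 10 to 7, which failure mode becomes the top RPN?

D

RPN = Severity × Occurrence × Detection:
  A: 7 × 8 × 2 = 112
  B: 7 × 6 × 10 = 420
  C: 7 × 4 × 7 = 196
  D: 7 × 7 × 8 = 392
  E: 6 × 5 × 5 = 150
  F: 5 × 7 × 6 = 210
After action: B → 7 × 6 × 7 = 294.
Revised RPNs: D=392, B=294, F=210, C=196, E=150, A=112.
Highest is now D (392).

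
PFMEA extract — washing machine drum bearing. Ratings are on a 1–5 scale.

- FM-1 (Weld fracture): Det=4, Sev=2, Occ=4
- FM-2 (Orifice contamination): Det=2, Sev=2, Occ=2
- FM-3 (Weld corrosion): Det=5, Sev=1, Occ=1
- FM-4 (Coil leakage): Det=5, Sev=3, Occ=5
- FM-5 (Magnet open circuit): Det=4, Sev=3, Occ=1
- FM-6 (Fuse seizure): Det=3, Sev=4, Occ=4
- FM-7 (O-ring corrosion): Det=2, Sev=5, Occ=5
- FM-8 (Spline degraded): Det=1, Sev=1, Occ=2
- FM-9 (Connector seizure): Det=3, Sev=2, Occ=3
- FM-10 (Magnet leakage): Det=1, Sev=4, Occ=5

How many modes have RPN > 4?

RPN = Severity × Occurrence × Detection:
  FM-1: 2 × 4 × 4 = 32
  FM-2: 2 × 2 × 2 = 8
  FM-3: 1 × 1 × 5 = 5
  FM-4: 3 × 5 × 5 = 75
  FM-5: 3 × 1 × 4 = 12
  FM-6: 4 × 4 × 3 = 48
  FM-7: 5 × 5 × 2 = 50
  FM-8: 1 × 2 × 1 = 2
  FM-9: 2 × 3 × 3 = 18
  FM-10: 4 × 5 × 1 = 20
Modes with RPN > 4: FM-1 (32), FM-2 (8), FM-3 (5), FM-4 (75), FM-5 (12), FM-6 (48), FM-7 (50), FM-9 (18), FM-10 (20) → 9.

9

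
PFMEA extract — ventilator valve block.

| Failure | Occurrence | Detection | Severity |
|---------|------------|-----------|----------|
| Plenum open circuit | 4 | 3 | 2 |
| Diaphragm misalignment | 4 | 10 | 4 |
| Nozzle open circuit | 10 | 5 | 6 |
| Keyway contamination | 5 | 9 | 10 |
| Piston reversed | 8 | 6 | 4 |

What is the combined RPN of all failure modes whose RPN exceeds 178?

942

RPN = Severity × Occurrence × Detection:
  Plenum open circuit: 2 × 4 × 3 = 24
  Diaphragm misalignment: 4 × 4 × 10 = 160
  Nozzle open circuit: 6 × 10 × 5 = 300
  Keyway contamination: 10 × 5 × 9 = 450
  Piston reversed: 4 × 8 × 6 = 192
RPN > 178: Nozzle open circuit (300), Keyway contamination (450), Piston reversed (192).
Sum: 300 + 450 + 192 = 942.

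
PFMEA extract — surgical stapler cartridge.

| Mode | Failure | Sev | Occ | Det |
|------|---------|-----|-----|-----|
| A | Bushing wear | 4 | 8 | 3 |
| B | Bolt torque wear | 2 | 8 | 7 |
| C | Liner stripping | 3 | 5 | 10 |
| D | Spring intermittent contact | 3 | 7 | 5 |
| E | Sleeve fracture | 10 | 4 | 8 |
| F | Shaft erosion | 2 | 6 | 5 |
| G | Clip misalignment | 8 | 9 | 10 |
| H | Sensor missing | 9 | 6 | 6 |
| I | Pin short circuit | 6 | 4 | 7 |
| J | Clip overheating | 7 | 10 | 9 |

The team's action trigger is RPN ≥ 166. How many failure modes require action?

RPN = Severity × Occurrence × Detection:
  A: 4 × 8 × 3 = 96
  B: 2 × 8 × 7 = 112
  C: 3 × 5 × 10 = 150
  D: 3 × 7 × 5 = 105
  E: 10 × 4 × 8 = 320
  F: 2 × 6 × 5 = 60
  G: 8 × 9 × 10 = 720
  H: 9 × 6 × 6 = 324
  I: 6 × 4 × 7 = 168
  J: 7 × 10 × 9 = 630
Modes with RPN ≥ 166: E (320), G (720), H (324), I (168), J (630) → 5.

5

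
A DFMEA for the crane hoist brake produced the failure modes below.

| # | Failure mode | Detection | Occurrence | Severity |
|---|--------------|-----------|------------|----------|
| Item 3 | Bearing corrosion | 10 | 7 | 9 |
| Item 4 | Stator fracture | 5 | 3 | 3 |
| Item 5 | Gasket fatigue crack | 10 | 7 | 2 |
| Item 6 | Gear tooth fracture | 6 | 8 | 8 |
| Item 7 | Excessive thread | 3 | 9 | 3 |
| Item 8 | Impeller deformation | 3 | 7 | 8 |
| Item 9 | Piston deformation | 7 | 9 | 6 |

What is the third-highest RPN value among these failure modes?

RPN = Severity × Occurrence × Detection:
  Item 3: 9 × 7 × 10 = 630
  Item 4: 3 × 3 × 5 = 45
  Item 5: 2 × 7 × 10 = 140
  Item 6: 8 × 8 × 6 = 384
  Item 7: 3 × 9 × 3 = 81
  Item 8: 8 × 7 × 3 = 168
  Item 9: 6 × 9 × 7 = 378
Sorted descending: 630, 384, 378, 168, 140, 81, 45.
The third-highest RPN is 378 (Item 9).

378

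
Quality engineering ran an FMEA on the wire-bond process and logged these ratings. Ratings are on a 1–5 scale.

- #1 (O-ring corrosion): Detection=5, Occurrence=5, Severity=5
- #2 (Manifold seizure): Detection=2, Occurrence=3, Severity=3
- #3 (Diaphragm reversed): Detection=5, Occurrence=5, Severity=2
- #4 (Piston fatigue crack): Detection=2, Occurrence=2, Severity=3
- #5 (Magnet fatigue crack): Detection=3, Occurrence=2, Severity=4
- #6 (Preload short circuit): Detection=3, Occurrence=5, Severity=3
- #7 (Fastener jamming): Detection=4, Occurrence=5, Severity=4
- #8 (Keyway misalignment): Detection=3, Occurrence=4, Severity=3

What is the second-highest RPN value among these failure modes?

RPN = Severity × Occurrence × Detection:
  #1: 5 × 5 × 5 = 125
  #2: 3 × 3 × 2 = 18
  #3: 2 × 5 × 5 = 50
  #4: 3 × 2 × 2 = 12
  #5: 4 × 2 × 3 = 24
  #6: 3 × 5 × 3 = 45
  #7: 4 × 5 × 4 = 80
  #8: 3 × 4 × 3 = 36
Sorted descending: 125, 80, 50, 45, 36, 24, 18, 12.
The second-highest RPN is 80 (#7).

80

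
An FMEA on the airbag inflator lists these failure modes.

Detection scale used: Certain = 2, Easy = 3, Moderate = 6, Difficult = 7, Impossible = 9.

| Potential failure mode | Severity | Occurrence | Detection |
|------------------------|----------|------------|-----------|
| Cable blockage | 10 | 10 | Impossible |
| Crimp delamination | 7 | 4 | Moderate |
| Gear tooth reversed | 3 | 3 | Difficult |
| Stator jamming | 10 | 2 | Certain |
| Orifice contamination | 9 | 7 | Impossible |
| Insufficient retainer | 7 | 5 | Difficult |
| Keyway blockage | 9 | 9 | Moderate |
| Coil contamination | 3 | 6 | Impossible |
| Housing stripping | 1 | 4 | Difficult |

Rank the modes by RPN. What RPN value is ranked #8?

40

RPN = Severity × Occurrence × Detection:
  Cable blockage: 10 × 10 × 9 = 900
  Crimp delamination: 7 × 4 × 6 = 168
  Gear tooth reversed: 3 × 3 × 7 = 63
  Stator jamming: 10 × 2 × 2 = 40
  Orifice contamination: 9 × 7 × 9 = 567
  Insufficient retainer: 7 × 5 × 7 = 245
  Keyway blockage: 9 × 9 × 6 = 486
  Coil contamination: 3 × 6 × 9 = 162
  Housing stripping: 1 × 4 × 7 = 28
Sorted descending: 900, 567, 486, 245, 168, 162, 63, 40, 28.
The eighth-highest RPN is 40 (Stator jamming).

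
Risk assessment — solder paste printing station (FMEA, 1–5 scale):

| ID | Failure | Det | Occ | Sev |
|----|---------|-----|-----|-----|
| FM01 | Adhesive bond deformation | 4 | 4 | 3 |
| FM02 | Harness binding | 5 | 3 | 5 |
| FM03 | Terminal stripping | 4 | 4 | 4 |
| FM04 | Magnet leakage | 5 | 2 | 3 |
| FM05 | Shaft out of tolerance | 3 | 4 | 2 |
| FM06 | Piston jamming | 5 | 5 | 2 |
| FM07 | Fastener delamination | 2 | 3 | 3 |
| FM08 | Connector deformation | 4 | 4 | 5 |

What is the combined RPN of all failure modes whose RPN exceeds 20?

371

RPN = Severity × Occurrence × Detection:
  FM01: 3 × 4 × 4 = 48
  FM02: 5 × 3 × 5 = 75
  FM03: 4 × 4 × 4 = 64
  FM04: 3 × 2 × 5 = 30
  FM05: 2 × 4 × 3 = 24
  FM06: 2 × 5 × 5 = 50
  FM07: 3 × 3 × 2 = 18
  FM08: 5 × 4 × 4 = 80
RPN > 20: FM01 (48), FM02 (75), FM03 (64), FM04 (30), FM05 (24), FM06 (50), FM08 (80).
Sum: 48 + 75 + 64 + 30 + 24 + 50 + 80 = 371.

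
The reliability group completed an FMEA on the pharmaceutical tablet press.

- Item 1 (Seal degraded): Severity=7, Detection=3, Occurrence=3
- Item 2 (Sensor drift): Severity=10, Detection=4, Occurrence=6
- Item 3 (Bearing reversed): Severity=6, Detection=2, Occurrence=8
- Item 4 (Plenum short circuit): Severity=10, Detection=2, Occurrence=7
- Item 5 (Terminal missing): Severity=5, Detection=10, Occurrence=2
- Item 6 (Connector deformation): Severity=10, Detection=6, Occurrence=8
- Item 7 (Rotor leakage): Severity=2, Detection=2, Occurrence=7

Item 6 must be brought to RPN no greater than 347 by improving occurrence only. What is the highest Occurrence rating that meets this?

Item 6: S=10, O=8, D=6 → current RPN = 480.
Fixed product = 60. Need 60 × O ≤ 347, so O ≤ 347/60 = 5.78.
Maximum integer Occurrence rating = 5 (gives RPN 300; O=6 would give 360 > 347).

5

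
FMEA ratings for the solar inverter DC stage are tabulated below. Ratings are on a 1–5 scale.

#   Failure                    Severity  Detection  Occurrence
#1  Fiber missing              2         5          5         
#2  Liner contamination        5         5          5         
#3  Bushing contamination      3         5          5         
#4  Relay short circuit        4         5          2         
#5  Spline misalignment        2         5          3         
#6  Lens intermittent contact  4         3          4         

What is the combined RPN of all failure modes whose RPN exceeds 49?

250

RPN = Severity × Occurrence × Detection:
  #1: 2 × 5 × 5 = 50
  #2: 5 × 5 × 5 = 125
  #3: 3 × 5 × 5 = 75
  #4: 4 × 2 × 5 = 40
  #5: 2 × 3 × 5 = 30
  #6: 4 × 4 × 3 = 48
RPN > 49: #1 (50), #2 (125), #3 (75).
Sum: 50 + 125 + 75 = 250.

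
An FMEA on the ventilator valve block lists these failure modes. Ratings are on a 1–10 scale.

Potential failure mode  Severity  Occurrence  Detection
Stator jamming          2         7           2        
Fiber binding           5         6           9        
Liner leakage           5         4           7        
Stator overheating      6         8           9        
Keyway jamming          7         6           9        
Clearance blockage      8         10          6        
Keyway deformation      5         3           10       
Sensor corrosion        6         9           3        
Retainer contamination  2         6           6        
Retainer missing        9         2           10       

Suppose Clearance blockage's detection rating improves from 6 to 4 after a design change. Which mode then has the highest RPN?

Stator overheating

RPN = Severity × Occurrence × Detection:
  Stator jamming: 2 × 7 × 2 = 28
  Fiber binding: 5 × 6 × 9 = 270
  Liner leakage: 5 × 4 × 7 = 140
  Stator overheating: 6 × 8 × 9 = 432
  Keyway jamming: 7 × 6 × 9 = 378
  Clearance blockage: 8 × 10 × 6 = 480
  Keyway deformation: 5 × 3 × 10 = 150
  Sensor corrosion: 6 × 9 × 3 = 162
  Retainer contamination: 2 × 6 × 6 = 72
  Retainer missing: 9 × 2 × 10 = 180
After action: Clearance blockage → 8 × 10 × 4 = 320.
Revised RPNs: Stator overheating=432, Keyway jamming=378, Clearance blockage=320, Fiber binding=270, Retainer missing=180, Sensor corrosion=162, Keyway deformation=150, Liner leakage=140, Retainer contamination=72, Stator jamming=28.
Highest is now Stator overheating (432).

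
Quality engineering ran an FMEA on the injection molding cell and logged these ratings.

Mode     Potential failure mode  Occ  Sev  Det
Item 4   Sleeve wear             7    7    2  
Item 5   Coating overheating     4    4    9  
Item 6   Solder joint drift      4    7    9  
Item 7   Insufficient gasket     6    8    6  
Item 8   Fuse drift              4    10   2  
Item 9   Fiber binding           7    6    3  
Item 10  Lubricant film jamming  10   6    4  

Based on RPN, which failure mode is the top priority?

RPN = Severity × Occurrence × Detection:
  Item 4: 7 × 7 × 2 = 98
  Item 5: 4 × 4 × 9 = 144
  Item 6: 7 × 4 × 9 = 252
  Item 7: 8 × 6 × 6 = 288
  Item 8: 10 × 4 × 2 = 80
  Item 9: 6 × 7 × 3 = 126
  Item 10: 6 × 10 × 4 = 240
Highest RPN is 288 → Item 7.

Item 7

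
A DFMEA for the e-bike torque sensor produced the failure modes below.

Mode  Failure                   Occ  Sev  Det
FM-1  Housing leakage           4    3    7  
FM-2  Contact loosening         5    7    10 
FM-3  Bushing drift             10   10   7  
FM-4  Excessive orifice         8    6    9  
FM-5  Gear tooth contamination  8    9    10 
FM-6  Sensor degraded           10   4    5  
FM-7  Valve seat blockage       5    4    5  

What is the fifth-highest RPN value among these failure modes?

RPN = Severity × Occurrence × Detection:
  FM-1: 3 × 4 × 7 = 84
  FM-2: 7 × 5 × 10 = 350
  FM-3: 10 × 10 × 7 = 700
  FM-4: 6 × 8 × 9 = 432
  FM-5: 9 × 8 × 10 = 720
  FM-6: 4 × 10 × 5 = 200
  FM-7: 4 × 5 × 5 = 100
Sorted descending: 720, 700, 432, 350, 200, 100, 84.
The fifth-highest RPN is 200 (FM-6).

200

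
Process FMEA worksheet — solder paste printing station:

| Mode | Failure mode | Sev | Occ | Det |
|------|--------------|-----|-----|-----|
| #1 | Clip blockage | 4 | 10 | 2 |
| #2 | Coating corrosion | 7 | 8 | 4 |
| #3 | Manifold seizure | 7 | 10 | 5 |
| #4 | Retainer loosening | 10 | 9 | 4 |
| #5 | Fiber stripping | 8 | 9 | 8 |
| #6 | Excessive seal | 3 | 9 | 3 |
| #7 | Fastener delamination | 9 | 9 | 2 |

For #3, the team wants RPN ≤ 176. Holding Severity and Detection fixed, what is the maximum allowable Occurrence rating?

#3: S=7, O=10, D=5 → current RPN = 350.
Fixed product = 35. Need 35 × O ≤ 176, so O ≤ 176/35 = 5.03.
Maximum integer Occurrence rating = 5 (gives RPN 175; O=6 would give 210 > 176).

5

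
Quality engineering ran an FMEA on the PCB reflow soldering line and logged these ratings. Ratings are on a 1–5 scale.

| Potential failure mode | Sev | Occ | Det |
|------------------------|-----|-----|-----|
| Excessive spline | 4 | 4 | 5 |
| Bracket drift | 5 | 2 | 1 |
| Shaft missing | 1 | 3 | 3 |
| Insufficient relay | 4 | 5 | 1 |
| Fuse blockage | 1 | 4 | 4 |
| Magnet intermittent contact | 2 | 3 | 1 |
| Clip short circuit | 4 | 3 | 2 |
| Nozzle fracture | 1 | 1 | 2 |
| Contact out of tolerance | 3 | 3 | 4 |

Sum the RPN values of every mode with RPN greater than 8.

RPN = Severity × Occurrence × Detection:
  Excessive spline: 4 × 4 × 5 = 80
  Bracket drift: 5 × 2 × 1 = 10
  Shaft missing: 1 × 3 × 3 = 9
  Insufficient relay: 4 × 5 × 1 = 20
  Fuse blockage: 1 × 4 × 4 = 16
  Magnet intermittent contact: 2 × 3 × 1 = 6
  Clip short circuit: 4 × 3 × 2 = 24
  Nozzle fracture: 1 × 1 × 2 = 2
  Contact out of tolerance: 3 × 3 × 4 = 36
RPN > 8: Excessive spline (80), Bracket drift (10), Shaft missing (9), Insufficient relay (20), Fuse blockage (16), Clip short circuit (24), Contact out of tolerance (36).
Sum: 80 + 10 + 9 + 20 + 16 + 24 + 36 = 195.

195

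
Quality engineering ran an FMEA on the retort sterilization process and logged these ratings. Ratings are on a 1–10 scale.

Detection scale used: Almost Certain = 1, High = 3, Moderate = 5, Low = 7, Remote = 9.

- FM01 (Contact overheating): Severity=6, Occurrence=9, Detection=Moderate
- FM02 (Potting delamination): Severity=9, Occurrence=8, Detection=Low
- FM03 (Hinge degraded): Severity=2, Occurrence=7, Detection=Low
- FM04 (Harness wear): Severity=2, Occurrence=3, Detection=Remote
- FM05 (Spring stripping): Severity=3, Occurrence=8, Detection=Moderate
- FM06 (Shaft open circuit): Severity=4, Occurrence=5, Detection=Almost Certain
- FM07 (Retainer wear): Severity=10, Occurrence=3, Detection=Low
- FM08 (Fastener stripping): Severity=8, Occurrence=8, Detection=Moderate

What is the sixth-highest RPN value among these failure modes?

98

RPN = Severity × Occurrence × Detection:
  FM01: 6 × 9 × 5 = 270
  FM02: 9 × 8 × 7 = 504
  FM03: 2 × 7 × 7 = 98
  FM04: 2 × 3 × 9 = 54
  FM05: 3 × 8 × 5 = 120
  FM06: 4 × 5 × 1 = 20
  FM07: 10 × 3 × 7 = 210
  FM08: 8 × 8 × 5 = 320
Sorted descending: 504, 320, 270, 210, 120, 98, 54, 20.
The sixth-highest RPN is 98 (FM03).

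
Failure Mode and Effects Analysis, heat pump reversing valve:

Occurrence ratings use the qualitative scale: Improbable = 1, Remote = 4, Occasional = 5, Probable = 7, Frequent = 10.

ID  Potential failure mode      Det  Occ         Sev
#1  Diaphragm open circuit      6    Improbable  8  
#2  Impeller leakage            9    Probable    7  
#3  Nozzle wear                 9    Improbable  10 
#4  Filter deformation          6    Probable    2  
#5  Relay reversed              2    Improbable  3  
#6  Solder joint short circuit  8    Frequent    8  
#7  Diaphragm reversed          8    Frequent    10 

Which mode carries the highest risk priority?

RPN = Severity × Occurrence × Detection:
  #1: 8 × 1 × 6 = 48
  #2: 7 × 7 × 9 = 441
  #3: 10 × 1 × 9 = 90
  #4: 2 × 7 × 6 = 84
  #5: 3 × 1 × 2 = 6
  #6: 8 × 10 × 8 = 640
  #7: 10 × 10 × 8 = 800
Highest RPN is 800 → #7.

#7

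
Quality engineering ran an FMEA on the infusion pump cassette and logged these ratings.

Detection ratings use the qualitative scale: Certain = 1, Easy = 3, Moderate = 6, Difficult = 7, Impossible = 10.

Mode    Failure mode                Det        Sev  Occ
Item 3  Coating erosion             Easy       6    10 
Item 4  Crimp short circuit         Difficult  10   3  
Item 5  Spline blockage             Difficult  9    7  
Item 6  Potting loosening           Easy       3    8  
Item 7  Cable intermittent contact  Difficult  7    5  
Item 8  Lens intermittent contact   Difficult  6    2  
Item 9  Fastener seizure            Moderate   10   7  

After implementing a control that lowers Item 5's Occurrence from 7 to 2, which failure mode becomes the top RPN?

RPN = Severity × Occurrence × Detection:
  Item 3: 6 × 10 × 3 = 180
  Item 4: 10 × 3 × 7 = 210
  Item 5: 9 × 7 × 7 = 441
  Item 6: 3 × 8 × 3 = 72
  Item 7: 7 × 5 × 7 = 245
  Item 8: 6 × 2 × 7 = 84
  Item 9: 10 × 7 × 6 = 420
After action: Item 5 → 9 × 2 × 7 = 126.
Revised RPNs: Item 9=420, Item 7=245, Item 4=210, Item 3=180, Item 5=126, Item 8=84, Item 6=72.
Highest is now Item 9 (420).

Item 9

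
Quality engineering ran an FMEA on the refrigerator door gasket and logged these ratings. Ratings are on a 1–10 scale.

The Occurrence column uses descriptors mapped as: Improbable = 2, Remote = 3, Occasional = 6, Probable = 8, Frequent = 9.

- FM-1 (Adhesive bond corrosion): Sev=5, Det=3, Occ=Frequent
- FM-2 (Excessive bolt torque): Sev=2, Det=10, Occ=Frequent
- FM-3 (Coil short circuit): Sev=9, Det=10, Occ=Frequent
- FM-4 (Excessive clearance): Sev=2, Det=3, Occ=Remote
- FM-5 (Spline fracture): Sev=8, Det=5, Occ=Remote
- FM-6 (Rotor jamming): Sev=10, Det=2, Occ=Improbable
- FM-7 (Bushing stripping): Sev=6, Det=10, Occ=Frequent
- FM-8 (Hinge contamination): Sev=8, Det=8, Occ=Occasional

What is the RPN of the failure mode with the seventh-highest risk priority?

RPN = Severity × Occurrence × Detection:
  FM-1: 5 × 9 × 3 = 135
  FM-2: 2 × 9 × 10 = 180
  FM-3: 9 × 9 × 10 = 810
  FM-4: 2 × 3 × 3 = 18
  FM-5: 8 × 3 × 5 = 120
  FM-6: 10 × 2 × 2 = 40
  FM-7: 6 × 9 × 10 = 540
  FM-8: 8 × 6 × 8 = 384
Sorted descending: 810, 540, 384, 180, 135, 120, 40, 18.
The seventh-highest RPN is 40 (FM-6).

40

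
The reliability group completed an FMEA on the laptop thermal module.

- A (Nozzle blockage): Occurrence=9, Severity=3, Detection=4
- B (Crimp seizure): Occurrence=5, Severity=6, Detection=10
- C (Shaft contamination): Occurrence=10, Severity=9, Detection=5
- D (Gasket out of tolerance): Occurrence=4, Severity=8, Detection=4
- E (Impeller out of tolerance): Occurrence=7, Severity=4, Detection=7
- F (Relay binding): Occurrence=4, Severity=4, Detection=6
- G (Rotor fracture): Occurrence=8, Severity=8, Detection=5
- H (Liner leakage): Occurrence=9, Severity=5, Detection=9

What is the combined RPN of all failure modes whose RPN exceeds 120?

RPN = Severity × Occurrence × Detection:
  A: 3 × 9 × 4 = 108
  B: 6 × 5 × 10 = 300
  C: 9 × 10 × 5 = 450
  D: 8 × 4 × 4 = 128
  E: 4 × 7 × 7 = 196
  F: 4 × 4 × 6 = 96
  G: 8 × 8 × 5 = 320
  H: 5 × 9 × 9 = 405
RPN > 120: B (300), C (450), D (128), E (196), G (320), H (405).
Sum: 300 + 450 + 128 + 196 + 320 + 405 = 1799.

1799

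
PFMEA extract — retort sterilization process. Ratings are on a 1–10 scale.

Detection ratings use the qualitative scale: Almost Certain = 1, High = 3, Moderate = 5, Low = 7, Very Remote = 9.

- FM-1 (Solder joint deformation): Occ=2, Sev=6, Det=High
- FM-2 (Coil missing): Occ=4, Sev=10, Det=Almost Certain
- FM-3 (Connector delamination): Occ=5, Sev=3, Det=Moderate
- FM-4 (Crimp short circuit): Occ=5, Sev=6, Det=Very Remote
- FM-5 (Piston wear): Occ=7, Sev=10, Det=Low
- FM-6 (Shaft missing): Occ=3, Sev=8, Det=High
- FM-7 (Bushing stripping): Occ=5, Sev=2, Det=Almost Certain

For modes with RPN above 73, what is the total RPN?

835

RPN = Severity × Occurrence × Detection:
  FM-1: 6 × 2 × 3 = 36
  FM-2: 10 × 4 × 1 = 40
  FM-3: 3 × 5 × 5 = 75
  FM-4: 6 × 5 × 9 = 270
  FM-5: 10 × 7 × 7 = 490
  FM-6: 8 × 3 × 3 = 72
  FM-7: 2 × 5 × 1 = 10
RPN > 73: FM-3 (75), FM-4 (270), FM-5 (490).
Sum: 75 + 270 + 490 = 835.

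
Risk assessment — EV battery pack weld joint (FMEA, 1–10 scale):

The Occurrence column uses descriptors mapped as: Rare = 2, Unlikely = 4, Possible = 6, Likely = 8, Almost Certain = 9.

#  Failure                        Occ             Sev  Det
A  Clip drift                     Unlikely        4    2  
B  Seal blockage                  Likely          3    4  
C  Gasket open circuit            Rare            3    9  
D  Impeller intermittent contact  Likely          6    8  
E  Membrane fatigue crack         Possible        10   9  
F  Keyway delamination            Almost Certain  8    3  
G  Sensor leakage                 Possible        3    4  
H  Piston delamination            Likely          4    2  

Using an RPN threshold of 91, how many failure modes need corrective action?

RPN = Severity × Occurrence × Detection:
  A: 4 × 4 × 2 = 32
  B: 3 × 8 × 4 = 96
  C: 3 × 2 × 9 = 54
  D: 6 × 8 × 8 = 384
  E: 10 × 6 × 9 = 540
  F: 8 × 9 × 3 = 216
  G: 3 × 6 × 4 = 72
  H: 4 × 8 × 2 = 64
Modes with RPN ≥ 91: B (96), D (384), E (540), F (216) → 4.

4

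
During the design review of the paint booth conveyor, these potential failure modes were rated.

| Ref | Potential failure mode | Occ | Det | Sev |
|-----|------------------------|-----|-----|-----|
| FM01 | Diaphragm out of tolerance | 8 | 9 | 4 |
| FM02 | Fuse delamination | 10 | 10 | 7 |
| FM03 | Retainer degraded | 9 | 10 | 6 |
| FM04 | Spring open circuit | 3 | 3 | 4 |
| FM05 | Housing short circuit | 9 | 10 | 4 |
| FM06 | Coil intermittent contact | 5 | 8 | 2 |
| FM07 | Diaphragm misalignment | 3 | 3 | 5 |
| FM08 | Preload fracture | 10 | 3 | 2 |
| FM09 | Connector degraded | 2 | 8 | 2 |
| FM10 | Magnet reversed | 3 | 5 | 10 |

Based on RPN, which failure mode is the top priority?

RPN = Severity × Occurrence × Detection:
  FM01: 4 × 8 × 9 = 288
  FM02: 7 × 10 × 10 = 700
  FM03: 6 × 9 × 10 = 540
  FM04: 4 × 3 × 3 = 36
  FM05: 4 × 9 × 10 = 360
  FM06: 2 × 5 × 8 = 80
  FM07: 5 × 3 × 3 = 45
  FM08: 2 × 10 × 3 = 60
  FM09: 2 × 2 × 8 = 32
  FM10: 10 × 3 × 5 = 150
Highest RPN is 700 → FM02.

FM02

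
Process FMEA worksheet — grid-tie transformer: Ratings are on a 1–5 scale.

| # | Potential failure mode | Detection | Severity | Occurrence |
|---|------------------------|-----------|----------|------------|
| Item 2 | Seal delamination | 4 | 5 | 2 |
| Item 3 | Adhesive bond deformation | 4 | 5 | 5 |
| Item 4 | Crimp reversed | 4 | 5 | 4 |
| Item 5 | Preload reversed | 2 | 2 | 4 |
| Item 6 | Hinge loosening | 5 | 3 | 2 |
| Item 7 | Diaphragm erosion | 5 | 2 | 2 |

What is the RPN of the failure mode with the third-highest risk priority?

RPN = Severity × Occurrence × Detection:
  Item 2: 5 × 2 × 4 = 40
  Item 3: 5 × 5 × 4 = 100
  Item 4: 5 × 4 × 4 = 80
  Item 5: 2 × 4 × 2 = 16
  Item 6: 3 × 2 × 5 = 30
  Item 7: 2 × 2 × 5 = 20
Sorted descending: 100, 80, 40, 30, 20, 16.
The third-highest RPN is 40 (Item 2).

40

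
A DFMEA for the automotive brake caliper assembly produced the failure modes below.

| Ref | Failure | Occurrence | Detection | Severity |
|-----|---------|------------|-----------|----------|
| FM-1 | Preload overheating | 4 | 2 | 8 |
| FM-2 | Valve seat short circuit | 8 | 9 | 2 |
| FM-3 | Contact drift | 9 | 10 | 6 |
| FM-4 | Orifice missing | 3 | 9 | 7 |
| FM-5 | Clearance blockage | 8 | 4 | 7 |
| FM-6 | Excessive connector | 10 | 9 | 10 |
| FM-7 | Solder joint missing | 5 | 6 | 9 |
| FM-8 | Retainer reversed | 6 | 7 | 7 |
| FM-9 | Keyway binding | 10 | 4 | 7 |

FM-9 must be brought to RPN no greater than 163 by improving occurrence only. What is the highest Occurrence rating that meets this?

FM-9: S=7, O=10, D=4 → current RPN = 280.
Fixed product = 28. Need 28 × O ≤ 163, so O ≤ 163/28 = 5.82.
Maximum integer Occurrence rating = 5 (gives RPN 140; O=6 would give 168 > 163).

5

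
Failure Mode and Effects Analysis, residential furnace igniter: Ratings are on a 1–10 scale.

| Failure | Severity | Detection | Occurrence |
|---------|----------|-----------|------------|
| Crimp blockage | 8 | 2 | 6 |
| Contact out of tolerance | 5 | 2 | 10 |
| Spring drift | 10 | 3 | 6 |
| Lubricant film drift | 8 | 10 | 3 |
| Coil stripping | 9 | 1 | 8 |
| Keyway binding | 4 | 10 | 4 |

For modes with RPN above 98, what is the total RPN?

680

RPN = Severity × Occurrence × Detection:
  Crimp blockage: 8 × 6 × 2 = 96
  Contact out of tolerance: 5 × 10 × 2 = 100
  Spring drift: 10 × 6 × 3 = 180
  Lubricant film drift: 8 × 3 × 10 = 240
  Coil stripping: 9 × 8 × 1 = 72
  Keyway binding: 4 × 4 × 10 = 160
RPN > 98: Contact out of tolerance (100), Spring drift (180), Lubricant film drift (240), Keyway binding (160).
Sum: 100 + 180 + 240 + 160 = 680.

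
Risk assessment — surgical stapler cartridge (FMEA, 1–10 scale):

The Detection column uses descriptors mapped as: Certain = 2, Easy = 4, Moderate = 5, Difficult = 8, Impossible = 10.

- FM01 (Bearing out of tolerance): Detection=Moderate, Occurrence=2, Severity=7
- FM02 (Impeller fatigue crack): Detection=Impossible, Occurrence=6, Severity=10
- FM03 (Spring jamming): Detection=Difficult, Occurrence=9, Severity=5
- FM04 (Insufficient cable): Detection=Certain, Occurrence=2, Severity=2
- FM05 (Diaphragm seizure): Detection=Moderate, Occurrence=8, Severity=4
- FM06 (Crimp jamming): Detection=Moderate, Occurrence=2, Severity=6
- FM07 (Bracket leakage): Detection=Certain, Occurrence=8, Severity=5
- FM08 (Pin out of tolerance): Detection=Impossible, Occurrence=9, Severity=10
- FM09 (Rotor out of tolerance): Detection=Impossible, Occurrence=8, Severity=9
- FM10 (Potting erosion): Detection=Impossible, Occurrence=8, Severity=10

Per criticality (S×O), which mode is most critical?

FM08

Criticality = Severity × Occurrence:
  FM01: 7 × 2 = 14
  FM02: 10 × 6 = 60
  FM03: 5 × 9 = 45
  FM04: 2 × 2 = 4
  FM05: 4 × 8 = 32
  FM06: 6 × 2 = 12
  FM07: 5 × 8 = 40
  FM08: 10 × 9 = 90
  FM09: 9 × 8 = 72
  FM10: 10 × 8 = 80
Highest criticality is 90 → FM08.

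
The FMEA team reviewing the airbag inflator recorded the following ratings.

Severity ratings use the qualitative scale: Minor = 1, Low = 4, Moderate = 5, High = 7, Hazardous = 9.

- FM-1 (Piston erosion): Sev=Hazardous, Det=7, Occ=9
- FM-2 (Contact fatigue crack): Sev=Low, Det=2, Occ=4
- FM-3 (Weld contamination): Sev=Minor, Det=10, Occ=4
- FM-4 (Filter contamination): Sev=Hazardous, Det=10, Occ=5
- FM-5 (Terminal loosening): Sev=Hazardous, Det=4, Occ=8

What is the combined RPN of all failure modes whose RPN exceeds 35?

RPN = Severity × Occurrence × Detection:
  FM-1: 9 × 9 × 7 = 567
  FM-2: 4 × 4 × 2 = 32
  FM-3: 1 × 4 × 10 = 40
  FM-4: 9 × 5 × 10 = 450
  FM-5: 9 × 8 × 4 = 288
RPN > 35: FM-1 (567), FM-3 (40), FM-4 (450), FM-5 (288).
Sum: 567 + 40 + 450 + 288 = 1345.

1345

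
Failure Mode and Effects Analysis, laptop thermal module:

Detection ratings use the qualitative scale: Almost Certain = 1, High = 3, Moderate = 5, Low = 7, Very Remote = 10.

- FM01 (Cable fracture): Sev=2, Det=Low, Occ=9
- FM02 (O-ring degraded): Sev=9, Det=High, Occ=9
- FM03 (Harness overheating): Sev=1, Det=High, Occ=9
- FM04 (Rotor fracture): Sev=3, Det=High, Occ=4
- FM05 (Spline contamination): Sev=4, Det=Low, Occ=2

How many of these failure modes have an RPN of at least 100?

2

RPN = Severity × Occurrence × Detection:
  FM01: 2 × 9 × 7 = 126
  FM02: 9 × 9 × 3 = 243
  FM03: 1 × 9 × 3 = 27
  FM04: 3 × 4 × 3 = 36
  FM05: 4 × 2 × 7 = 56
Modes with RPN ≥ 100: FM01 (126), FM02 (243) → 2.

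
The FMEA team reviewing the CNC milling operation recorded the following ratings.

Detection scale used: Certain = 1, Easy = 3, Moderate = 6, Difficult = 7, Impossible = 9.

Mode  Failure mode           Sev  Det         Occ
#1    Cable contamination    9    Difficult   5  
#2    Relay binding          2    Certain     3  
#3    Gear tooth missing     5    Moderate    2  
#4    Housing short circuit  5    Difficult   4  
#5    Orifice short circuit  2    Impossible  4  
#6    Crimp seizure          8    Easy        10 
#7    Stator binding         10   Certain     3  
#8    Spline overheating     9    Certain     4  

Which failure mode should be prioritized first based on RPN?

#1

RPN = Severity × Occurrence × Detection:
  #1: 9 × 5 × 7 = 315
  #2: 2 × 3 × 1 = 6
  #3: 5 × 2 × 6 = 60
  #4: 5 × 4 × 7 = 140
  #5: 2 × 4 × 9 = 72
  #6: 8 × 10 × 3 = 240
  #7: 10 × 3 × 1 = 30
  #8: 9 × 4 × 1 = 36
Highest RPN is 315 → #1.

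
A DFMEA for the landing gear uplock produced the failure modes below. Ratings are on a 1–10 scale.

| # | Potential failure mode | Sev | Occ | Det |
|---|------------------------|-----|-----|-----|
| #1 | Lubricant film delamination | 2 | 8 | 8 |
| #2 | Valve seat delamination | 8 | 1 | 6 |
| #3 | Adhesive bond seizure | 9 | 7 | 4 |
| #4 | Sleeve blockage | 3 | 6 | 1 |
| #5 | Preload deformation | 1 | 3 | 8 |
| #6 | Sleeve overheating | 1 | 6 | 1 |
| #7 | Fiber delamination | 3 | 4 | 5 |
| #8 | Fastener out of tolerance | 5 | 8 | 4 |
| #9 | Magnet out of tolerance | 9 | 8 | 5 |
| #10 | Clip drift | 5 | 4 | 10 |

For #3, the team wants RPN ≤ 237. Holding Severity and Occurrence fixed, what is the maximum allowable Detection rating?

#3: S=9, O=7, D=4 → current RPN = 252.
Fixed product = 63. Need 63 × D ≤ 237, so D ≤ 237/63 = 3.76.
Maximum integer Detection rating = 3 (gives RPN 189; D=4 would give 252 > 237).

3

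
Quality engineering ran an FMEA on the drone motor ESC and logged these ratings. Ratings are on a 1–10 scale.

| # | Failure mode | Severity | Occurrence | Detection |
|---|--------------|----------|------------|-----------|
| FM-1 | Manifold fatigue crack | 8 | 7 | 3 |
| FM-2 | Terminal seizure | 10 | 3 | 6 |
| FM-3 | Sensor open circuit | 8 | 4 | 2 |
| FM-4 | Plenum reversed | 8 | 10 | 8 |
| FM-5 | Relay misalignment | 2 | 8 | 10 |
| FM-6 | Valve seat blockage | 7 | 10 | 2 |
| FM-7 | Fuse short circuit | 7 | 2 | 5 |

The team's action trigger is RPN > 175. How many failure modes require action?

RPN = Severity × Occurrence × Detection:
  FM-1: 8 × 7 × 3 = 168
  FM-2: 10 × 3 × 6 = 180
  FM-3: 8 × 4 × 2 = 64
  FM-4: 8 × 10 × 8 = 640
  FM-5: 2 × 8 × 10 = 160
  FM-6: 7 × 10 × 2 = 140
  FM-7: 7 × 2 × 5 = 70
Modes with RPN > 175: FM-2 (180), FM-4 (640) → 2.

2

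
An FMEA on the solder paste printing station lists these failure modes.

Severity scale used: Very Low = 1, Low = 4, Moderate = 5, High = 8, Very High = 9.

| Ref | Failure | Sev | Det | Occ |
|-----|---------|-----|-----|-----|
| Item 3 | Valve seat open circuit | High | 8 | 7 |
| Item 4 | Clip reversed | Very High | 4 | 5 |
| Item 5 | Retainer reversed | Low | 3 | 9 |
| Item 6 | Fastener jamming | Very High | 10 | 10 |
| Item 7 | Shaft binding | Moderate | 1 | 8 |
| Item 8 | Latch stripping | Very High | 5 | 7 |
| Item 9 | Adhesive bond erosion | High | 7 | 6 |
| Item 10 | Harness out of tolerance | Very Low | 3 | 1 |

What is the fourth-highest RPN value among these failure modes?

315

RPN = Severity × Occurrence × Detection:
  Item 3: 8 × 7 × 8 = 448
  Item 4: 9 × 5 × 4 = 180
  Item 5: 4 × 9 × 3 = 108
  Item 6: 9 × 10 × 10 = 900
  Item 7: 5 × 8 × 1 = 40
  Item 8: 9 × 7 × 5 = 315
  Item 9: 8 × 6 × 7 = 336
  Item 10: 1 × 1 × 3 = 3
Sorted descending: 900, 448, 336, 315, 180, 108, 40, 3.
The fourth-highest RPN is 315 (Item 8).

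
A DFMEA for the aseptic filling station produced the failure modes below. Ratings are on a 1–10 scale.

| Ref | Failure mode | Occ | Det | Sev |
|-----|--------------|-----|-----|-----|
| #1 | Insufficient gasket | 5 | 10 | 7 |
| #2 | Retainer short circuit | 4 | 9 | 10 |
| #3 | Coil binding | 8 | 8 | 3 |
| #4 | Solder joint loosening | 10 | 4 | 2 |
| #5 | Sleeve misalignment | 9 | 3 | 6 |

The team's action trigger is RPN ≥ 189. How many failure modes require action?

RPN = Severity × Occurrence × Detection:
  #1: 7 × 5 × 10 = 350
  #2: 10 × 4 × 9 = 360
  #3: 3 × 8 × 8 = 192
  #4: 2 × 10 × 4 = 80
  #5: 6 × 9 × 3 = 162
Modes with RPN ≥ 189: #1 (350), #2 (360), #3 (192) → 3.

3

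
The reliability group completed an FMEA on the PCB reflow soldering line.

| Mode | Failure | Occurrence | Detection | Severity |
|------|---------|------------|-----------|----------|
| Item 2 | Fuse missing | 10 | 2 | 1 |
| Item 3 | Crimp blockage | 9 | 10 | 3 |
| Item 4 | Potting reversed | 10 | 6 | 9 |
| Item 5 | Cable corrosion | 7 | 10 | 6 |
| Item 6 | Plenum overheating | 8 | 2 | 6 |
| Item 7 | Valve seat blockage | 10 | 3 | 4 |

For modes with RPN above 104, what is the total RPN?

1350

RPN = Severity × Occurrence × Detection:
  Item 2: 1 × 10 × 2 = 20
  Item 3: 3 × 9 × 10 = 270
  Item 4: 9 × 10 × 6 = 540
  Item 5: 6 × 7 × 10 = 420
  Item 6: 6 × 8 × 2 = 96
  Item 7: 4 × 10 × 3 = 120
RPN > 104: Item 3 (270), Item 4 (540), Item 5 (420), Item 7 (120).
Sum: 270 + 540 + 420 + 120 = 1350.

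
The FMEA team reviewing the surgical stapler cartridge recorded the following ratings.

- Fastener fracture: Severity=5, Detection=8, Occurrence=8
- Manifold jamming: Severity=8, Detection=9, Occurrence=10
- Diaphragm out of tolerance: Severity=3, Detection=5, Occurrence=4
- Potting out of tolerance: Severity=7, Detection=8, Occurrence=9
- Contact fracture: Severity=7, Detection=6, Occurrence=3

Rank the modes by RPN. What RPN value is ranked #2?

RPN = Severity × Occurrence × Detection:
  Fastener fracture: 5 × 8 × 8 = 320
  Manifold jamming: 8 × 10 × 9 = 720
  Diaphragm out of tolerance: 3 × 4 × 5 = 60
  Potting out of tolerance: 7 × 9 × 8 = 504
  Contact fracture: 7 × 3 × 6 = 126
Sorted descending: 720, 504, 320, 126, 60.
The second-highest RPN is 504 (Potting out of tolerance).

504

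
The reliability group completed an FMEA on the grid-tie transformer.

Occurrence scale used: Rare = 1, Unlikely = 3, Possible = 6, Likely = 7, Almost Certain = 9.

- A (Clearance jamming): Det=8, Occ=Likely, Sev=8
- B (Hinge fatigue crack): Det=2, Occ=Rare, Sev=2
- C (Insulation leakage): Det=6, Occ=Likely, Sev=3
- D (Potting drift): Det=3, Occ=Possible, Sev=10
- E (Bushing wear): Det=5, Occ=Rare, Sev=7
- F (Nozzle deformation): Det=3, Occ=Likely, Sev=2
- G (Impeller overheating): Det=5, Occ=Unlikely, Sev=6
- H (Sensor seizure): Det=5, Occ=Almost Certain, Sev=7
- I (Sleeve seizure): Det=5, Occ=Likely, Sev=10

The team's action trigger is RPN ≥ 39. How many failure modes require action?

RPN = Severity × Occurrence × Detection:
  A: 8 × 7 × 8 = 448
  B: 2 × 1 × 2 = 4
  C: 3 × 7 × 6 = 126
  D: 10 × 6 × 3 = 180
  E: 7 × 1 × 5 = 35
  F: 2 × 7 × 3 = 42
  G: 6 × 3 × 5 = 90
  H: 7 × 9 × 5 = 315
  I: 10 × 7 × 5 = 350
Modes with RPN ≥ 39: A (448), C (126), D (180), F (42), G (90), H (315), I (350) → 7.

7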